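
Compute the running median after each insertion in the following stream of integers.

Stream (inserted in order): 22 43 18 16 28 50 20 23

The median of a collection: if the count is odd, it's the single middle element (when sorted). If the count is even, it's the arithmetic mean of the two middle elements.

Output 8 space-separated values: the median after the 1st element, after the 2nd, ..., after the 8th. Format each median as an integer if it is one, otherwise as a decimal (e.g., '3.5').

Step 1: insert 22 -> lo=[22] (size 1, max 22) hi=[] (size 0) -> median=22
Step 2: insert 43 -> lo=[22] (size 1, max 22) hi=[43] (size 1, min 43) -> median=32.5
Step 3: insert 18 -> lo=[18, 22] (size 2, max 22) hi=[43] (size 1, min 43) -> median=22
Step 4: insert 16 -> lo=[16, 18] (size 2, max 18) hi=[22, 43] (size 2, min 22) -> median=20
Step 5: insert 28 -> lo=[16, 18, 22] (size 3, max 22) hi=[28, 43] (size 2, min 28) -> median=22
Step 6: insert 50 -> lo=[16, 18, 22] (size 3, max 22) hi=[28, 43, 50] (size 3, min 28) -> median=25
Step 7: insert 20 -> lo=[16, 18, 20, 22] (size 4, max 22) hi=[28, 43, 50] (size 3, min 28) -> median=22
Step 8: insert 23 -> lo=[16, 18, 20, 22] (size 4, max 22) hi=[23, 28, 43, 50] (size 4, min 23) -> median=22.5

Answer: 22 32.5 22 20 22 25 22 22.5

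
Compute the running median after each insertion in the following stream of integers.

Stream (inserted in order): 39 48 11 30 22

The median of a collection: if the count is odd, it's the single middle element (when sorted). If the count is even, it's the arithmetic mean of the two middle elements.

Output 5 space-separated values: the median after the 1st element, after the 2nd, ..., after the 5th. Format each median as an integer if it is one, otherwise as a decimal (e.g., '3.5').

Step 1: insert 39 -> lo=[39] (size 1, max 39) hi=[] (size 0) -> median=39
Step 2: insert 48 -> lo=[39] (size 1, max 39) hi=[48] (size 1, min 48) -> median=43.5
Step 3: insert 11 -> lo=[11, 39] (size 2, max 39) hi=[48] (size 1, min 48) -> median=39
Step 4: insert 30 -> lo=[11, 30] (size 2, max 30) hi=[39, 48] (size 2, min 39) -> median=34.5
Step 5: insert 22 -> lo=[11, 22, 30] (size 3, max 30) hi=[39, 48] (size 2, min 39) -> median=30

Answer: 39 43.5 39 34.5 30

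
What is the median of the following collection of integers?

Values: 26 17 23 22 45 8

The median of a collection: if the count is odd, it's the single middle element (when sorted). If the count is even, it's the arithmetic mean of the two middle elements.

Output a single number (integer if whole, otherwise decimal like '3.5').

Step 1: insert 26 -> lo=[26] (size 1, max 26) hi=[] (size 0) -> median=26
Step 2: insert 17 -> lo=[17] (size 1, max 17) hi=[26] (size 1, min 26) -> median=21.5
Step 3: insert 23 -> lo=[17, 23] (size 2, max 23) hi=[26] (size 1, min 26) -> median=23
Step 4: insert 22 -> lo=[17, 22] (size 2, max 22) hi=[23, 26] (size 2, min 23) -> median=22.5
Step 5: insert 45 -> lo=[17, 22, 23] (size 3, max 23) hi=[26, 45] (size 2, min 26) -> median=23
Step 6: insert 8 -> lo=[8, 17, 22] (size 3, max 22) hi=[23, 26, 45] (size 3, min 23) -> median=22.5

Answer: 22.5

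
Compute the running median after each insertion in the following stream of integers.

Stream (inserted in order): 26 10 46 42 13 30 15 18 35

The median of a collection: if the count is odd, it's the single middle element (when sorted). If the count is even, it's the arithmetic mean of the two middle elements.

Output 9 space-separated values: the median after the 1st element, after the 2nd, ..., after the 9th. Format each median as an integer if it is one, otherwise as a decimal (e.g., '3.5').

Answer: 26 18 26 34 26 28 26 22 26

Derivation:
Step 1: insert 26 -> lo=[26] (size 1, max 26) hi=[] (size 0) -> median=26
Step 2: insert 10 -> lo=[10] (size 1, max 10) hi=[26] (size 1, min 26) -> median=18
Step 3: insert 46 -> lo=[10, 26] (size 2, max 26) hi=[46] (size 1, min 46) -> median=26
Step 4: insert 42 -> lo=[10, 26] (size 2, max 26) hi=[42, 46] (size 2, min 42) -> median=34
Step 5: insert 13 -> lo=[10, 13, 26] (size 3, max 26) hi=[42, 46] (size 2, min 42) -> median=26
Step 6: insert 30 -> lo=[10, 13, 26] (size 3, max 26) hi=[30, 42, 46] (size 3, min 30) -> median=28
Step 7: insert 15 -> lo=[10, 13, 15, 26] (size 4, max 26) hi=[30, 42, 46] (size 3, min 30) -> median=26
Step 8: insert 18 -> lo=[10, 13, 15, 18] (size 4, max 18) hi=[26, 30, 42, 46] (size 4, min 26) -> median=22
Step 9: insert 35 -> lo=[10, 13, 15, 18, 26] (size 5, max 26) hi=[30, 35, 42, 46] (size 4, min 30) -> median=26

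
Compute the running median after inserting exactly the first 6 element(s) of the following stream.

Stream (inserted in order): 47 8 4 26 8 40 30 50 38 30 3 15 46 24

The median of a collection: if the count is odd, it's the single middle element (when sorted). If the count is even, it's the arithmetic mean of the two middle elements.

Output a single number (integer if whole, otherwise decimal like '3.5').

Answer: 17

Derivation:
Step 1: insert 47 -> lo=[47] (size 1, max 47) hi=[] (size 0) -> median=47
Step 2: insert 8 -> lo=[8] (size 1, max 8) hi=[47] (size 1, min 47) -> median=27.5
Step 3: insert 4 -> lo=[4, 8] (size 2, max 8) hi=[47] (size 1, min 47) -> median=8
Step 4: insert 26 -> lo=[4, 8] (size 2, max 8) hi=[26, 47] (size 2, min 26) -> median=17
Step 5: insert 8 -> lo=[4, 8, 8] (size 3, max 8) hi=[26, 47] (size 2, min 26) -> median=8
Step 6: insert 40 -> lo=[4, 8, 8] (size 3, max 8) hi=[26, 40, 47] (size 3, min 26) -> median=17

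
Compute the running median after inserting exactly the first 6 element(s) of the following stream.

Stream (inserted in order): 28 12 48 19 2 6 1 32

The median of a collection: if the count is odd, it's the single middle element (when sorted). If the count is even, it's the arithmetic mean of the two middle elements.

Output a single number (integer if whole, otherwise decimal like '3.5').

Step 1: insert 28 -> lo=[28] (size 1, max 28) hi=[] (size 0) -> median=28
Step 2: insert 12 -> lo=[12] (size 1, max 12) hi=[28] (size 1, min 28) -> median=20
Step 3: insert 48 -> lo=[12, 28] (size 2, max 28) hi=[48] (size 1, min 48) -> median=28
Step 4: insert 19 -> lo=[12, 19] (size 2, max 19) hi=[28, 48] (size 2, min 28) -> median=23.5
Step 5: insert 2 -> lo=[2, 12, 19] (size 3, max 19) hi=[28, 48] (size 2, min 28) -> median=19
Step 6: insert 6 -> lo=[2, 6, 12] (size 3, max 12) hi=[19, 28, 48] (size 3, min 19) -> median=15.5

Answer: 15.5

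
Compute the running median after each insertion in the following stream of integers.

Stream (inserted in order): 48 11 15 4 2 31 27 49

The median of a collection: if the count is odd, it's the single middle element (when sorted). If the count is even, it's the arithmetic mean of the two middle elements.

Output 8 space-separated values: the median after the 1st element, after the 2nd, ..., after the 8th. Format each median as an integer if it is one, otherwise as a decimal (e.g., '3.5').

Step 1: insert 48 -> lo=[48] (size 1, max 48) hi=[] (size 0) -> median=48
Step 2: insert 11 -> lo=[11] (size 1, max 11) hi=[48] (size 1, min 48) -> median=29.5
Step 3: insert 15 -> lo=[11, 15] (size 2, max 15) hi=[48] (size 1, min 48) -> median=15
Step 4: insert 4 -> lo=[4, 11] (size 2, max 11) hi=[15, 48] (size 2, min 15) -> median=13
Step 5: insert 2 -> lo=[2, 4, 11] (size 3, max 11) hi=[15, 48] (size 2, min 15) -> median=11
Step 6: insert 31 -> lo=[2, 4, 11] (size 3, max 11) hi=[15, 31, 48] (size 3, min 15) -> median=13
Step 7: insert 27 -> lo=[2, 4, 11, 15] (size 4, max 15) hi=[27, 31, 48] (size 3, min 27) -> median=15
Step 8: insert 49 -> lo=[2, 4, 11, 15] (size 4, max 15) hi=[27, 31, 48, 49] (size 4, min 27) -> median=21

Answer: 48 29.5 15 13 11 13 15 21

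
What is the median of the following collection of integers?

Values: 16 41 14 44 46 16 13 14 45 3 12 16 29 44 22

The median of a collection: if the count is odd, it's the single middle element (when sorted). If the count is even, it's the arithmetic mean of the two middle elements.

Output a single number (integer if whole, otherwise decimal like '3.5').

Answer: 16

Derivation:
Step 1: insert 16 -> lo=[16] (size 1, max 16) hi=[] (size 0) -> median=16
Step 2: insert 41 -> lo=[16] (size 1, max 16) hi=[41] (size 1, min 41) -> median=28.5
Step 3: insert 14 -> lo=[14, 16] (size 2, max 16) hi=[41] (size 1, min 41) -> median=16
Step 4: insert 44 -> lo=[14, 16] (size 2, max 16) hi=[41, 44] (size 2, min 41) -> median=28.5
Step 5: insert 46 -> lo=[14, 16, 41] (size 3, max 41) hi=[44, 46] (size 2, min 44) -> median=41
Step 6: insert 16 -> lo=[14, 16, 16] (size 3, max 16) hi=[41, 44, 46] (size 3, min 41) -> median=28.5
Step 7: insert 13 -> lo=[13, 14, 16, 16] (size 4, max 16) hi=[41, 44, 46] (size 3, min 41) -> median=16
Step 8: insert 14 -> lo=[13, 14, 14, 16] (size 4, max 16) hi=[16, 41, 44, 46] (size 4, min 16) -> median=16
Step 9: insert 45 -> lo=[13, 14, 14, 16, 16] (size 5, max 16) hi=[41, 44, 45, 46] (size 4, min 41) -> median=16
Step 10: insert 3 -> lo=[3, 13, 14, 14, 16] (size 5, max 16) hi=[16, 41, 44, 45, 46] (size 5, min 16) -> median=16
Step 11: insert 12 -> lo=[3, 12, 13, 14, 14, 16] (size 6, max 16) hi=[16, 41, 44, 45, 46] (size 5, min 16) -> median=16
Step 12: insert 16 -> lo=[3, 12, 13, 14, 14, 16] (size 6, max 16) hi=[16, 16, 41, 44, 45, 46] (size 6, min 16) -> median=16
Step 13: insert 29 -> lo=[3, 12, 13, 14, 14, 16, 16] (size 7, max 16) hi=[16, 29, 41, 44, 45, 46] (size 6, min 16) -> median=16
Step 14: insert 44 -> lo=[3, 12, 13, 14, 14, 16, 16] (size 7, max 16) hi=[16, 29, 41, 44, 44, 45, 46] (size 7, min 16) -> median=16
Step 15: insert 22 -> lo=[3, 12, 13, 14, 14, 16, 16, 16] (size 8, max 16) hi=[22, 29, 41, 44, 44, 45, 46] (size 7, min 22) -> median=16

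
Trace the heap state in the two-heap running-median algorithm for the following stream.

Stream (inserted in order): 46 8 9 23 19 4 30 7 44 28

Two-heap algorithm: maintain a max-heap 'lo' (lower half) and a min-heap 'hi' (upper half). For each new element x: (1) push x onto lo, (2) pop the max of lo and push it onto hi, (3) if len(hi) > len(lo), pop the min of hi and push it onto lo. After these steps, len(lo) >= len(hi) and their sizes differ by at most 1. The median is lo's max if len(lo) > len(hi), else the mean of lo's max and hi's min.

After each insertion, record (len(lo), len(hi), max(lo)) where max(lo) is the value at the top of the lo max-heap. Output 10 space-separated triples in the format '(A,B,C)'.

Step 1: insert 46 -> lo=[46] hi=[] -> (len(lo)=1, len(hi)=0, max(lo)=46)
Step 2: insert 8 -> lo=[8] hi=[46] -> (len(lo)=1, len(hi)=1, max(lo)=8)
Step 3: insert 9 -> lo=[8, 9] hi=[46] -> (len(lo)=2, len(hi)=1, max(lo)=9)
Step 4: insert 23 -> lo=[8, 9] hi=[23, 46] -> (len(lo)=2, len(hi)=2, max(lo)=9)
Step 5: insert 19 -> lo=[8, 9, 19] hi=[23, 46] -> (len(lo)=3, len(hi)=2, max(lo)=19)
Step 6: insert 4 -> lo=[4, 8, 9] hi=[19, 23, 46] -> (len(lo)=3, len(hi)=3, max(lo)=9)
Step 7: insert 30 -> lo=[4, 8, 9, 19] hi=[23, 30, 46] -> (len(lo)=4, len(hi)=3, max(lo)=19)
Step 8: insert 7 -> lo=[4, 7, 8, 9] hi=[19, 23, 30, 46] -> (len(lo)=4, len(hi)=4, max(lo)=9)
Step 9: insert 44 -> lo=[4, 7, 8, 9, 19] hi=[23, 30, 44, 46] -> (len(lo)=5, len(hi)=4, max(lo)=19)
Step 10: insert 28 -> lo=[4, 7, 8, 9, 19] hi=[23, 28, 30, 44, 46] -> (len(lo)=5, len(hi)=5, max(lo)=19)

Answer: (1,0,46) (1,1,8) (2,1,9) (2,2,9) (3,2,19) (3,3,9) (4,3,19) (4,4,9) (5,4,19) (5,5,19)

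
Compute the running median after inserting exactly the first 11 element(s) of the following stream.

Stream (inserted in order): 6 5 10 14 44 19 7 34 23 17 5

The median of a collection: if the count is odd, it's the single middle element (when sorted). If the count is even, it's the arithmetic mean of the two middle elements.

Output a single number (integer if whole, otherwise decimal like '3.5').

Answer: 14

Derivation:
Step 1: insert 6 -> lo=[6] (size 1, max 6) hi=[] (size 0) -> median=6
Step 2: insert 5 -> lo=[5] (size 1, max 5) hi=[6] (size 1, min 6) -> median=5.5
Step 3: insert 10 -> lo=[5, 6] (size 2, max 6) hi=[10] (size 1, min 10) -> median=6
Step 4: insert 14 -> lo=[5, 6] (size 2, max 6) hi=[10, 14] (size 2, min 10) -> median=8
Step 5: insert 44 -> lo=[5, 6, 10] (size 3, max 10) hi=[14, 44] (size 2, min 14) -> median=10
Step 6: insert 19 -> lo=[5, 6, 10] (size 3, max 10) hi=[14, 19, 44] (size 3, min 14) -> median=12
Step 7: insert 7 -> lo=[5, 6, 7, 10] (size 4, max 10) hi=[14, 19, 44] (size 3, min 14) -> median=10
Step 8: insert 34 -> lo=[5, 6, 7, 10] (size 4, max 10) hi=[14, 19, 34, 44] (size 4, min 14) -> median=12
Step 9: insert 23 -> lo=[5, 6, 7, 10, 14] (size 5, max 14) hi=[19, 23, 34, 44] (size 4, min 19) -> median=14
Step 10: insert 17 -> lo=[5, 6, 7, 10, 14] (size 5, max 14) hi=[17, 19, 23, 34, 44] (size 5, min 17) -> median=15.5
Step 11: insert 5 -> lo=[5, 5, 6, 7, 10, 14] (size 6, max 14) hi=[17, 19, 23, 34, 44] (size 5, min 17) -> median=14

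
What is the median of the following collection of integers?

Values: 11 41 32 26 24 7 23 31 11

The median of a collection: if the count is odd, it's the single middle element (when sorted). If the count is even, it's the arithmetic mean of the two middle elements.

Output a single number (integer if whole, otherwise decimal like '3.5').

Answer: 24

Derivation:
Step 1: insert 11 -> lo=[11] (size 1, max 11) hi=[] (size 0) -> median=11
Step 2: insert 41 -> lo=[11] (size 1, max 11) hi=[41] (size 1, min 41) -> median=26
Step 3: insert 32 -> lo=[11, 32] (size 2, max 32) hi=[41] (size 1, min 41) -> median=32
Step 4: insert 26 -> lo=[11, 26] (size 2, max 26) hi=[32, 41] (size 2, min 32) -> median=29
Step 5: insert 24 -> lo=[11, 24, 26] (size 3, max 26) hi=[32, 41] (size 2, min 32) -> median=26
Step 6: insert 7 -> lo=[7, 11, 24] (size 3, max 24) hi=[26, 32, 41] (size 3, min 26) -> median=25
Step 7: insert 23 -> lo=[7, 11, 23, 24] (size 4, max 24) hi=[26, 32, 41] (size 3, min 26) -> median=24
Step 8: insert 31 -> lo=[7, 11, 23, 24] (size 4, max 24) hi=[26, 31, 32, 41] (size 4, min 26) -> median=25
Step 9: insert 11 -> lo=[7, 11, 11, 23, 24] (size 5, max 24) hi=[26, 31, 32, 41] (size 4, min 26) -> median=24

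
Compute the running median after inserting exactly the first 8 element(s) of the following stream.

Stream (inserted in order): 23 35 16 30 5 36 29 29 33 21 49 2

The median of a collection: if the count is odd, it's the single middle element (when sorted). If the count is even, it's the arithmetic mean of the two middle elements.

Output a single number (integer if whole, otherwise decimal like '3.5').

Step 1: insert 23 -> lo=[23] (size 1, max 23) hi=[] (size 0) -> median=23
Step 2: insert 35 -> lo=[23] (size 1, max 23) hi=[35] (size 1, min 35) -> median=29
Step 3: insert 16 -> lo=[16, 23] (size 2, max 23) hi=[35] (size 1, min 35) -> median=23
Step 4: insert 30 -> lo=[16, 23] (size 2, max 23) hi=[30, 35] (size 2, min 30) -> median=26.5
Step 5: insert 5 -> lo=[5, 16, 23] (size 3, max 23) hi=[30, 35] (size 2, min 30) -> median=23
Step 6: insert 36 -> lo=[5, 16, 23] (size 3, max 23) hi=[30, 35, 36] (size 3, min 30) -> median=26.5
Step 7: insert 29 -> lo=[5, 16, 23, 29] (size 4, max 29) hi=[30, 35, 36] (size 3, min 30) -> median=29
Step 8: insert 29 -> lo=[5, 16, 23, 29] (size 4, max 29) hi=[29, 30, 35, 36] (size 4, min 29) -> median=29

Answer: 29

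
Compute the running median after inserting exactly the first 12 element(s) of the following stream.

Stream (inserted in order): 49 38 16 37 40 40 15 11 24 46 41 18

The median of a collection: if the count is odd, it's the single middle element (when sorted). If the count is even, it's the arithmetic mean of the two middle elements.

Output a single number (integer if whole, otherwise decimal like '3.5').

Answer: 37.5

Derivation:
Step 1: insert 49 -> lo=[49] (size 1, max 49) hi=[] (size 0) -> median=49
Step 2: insert 38 -> lo=[38] (size 1, max 38) hi=[49] (size 1, min 49) -> median=43.5
Step 3: insert 16 -> lo=[16, 38] (size 2, max 38) hi=[49] (size 1, min 49) -> median=38
Step 4: insert 37 -> lo=[16, 37] (size 2, max 37) hi=[38, 49] (size 2, min 38) -> median=37.5
Step 5: insert 40 -> lo=[16, 37, 38] (size 3, max 38) hi=[40, 49] (size 2, min 40) -> median=38
Step 6: insert 40 -> lo=[16, 37, 38] (size 3, max 38) hi=[40, 40, 49] (size 3, min 40) -> median=39
Step 7: insert 15 -> lo=[15, 16, 37, 38] (size 4, max 38) hi=[40, 40, 49] (size 3, min 40) -> median=38
Step 8: insert 11 -> lo=[11, 15, 16, 37] (size 4, max 37) hi=[38, 40, 40, 49] (size 4, min 38) -> median=37.5
Step 9: insert 24 -> lo=[11, 15, 16, 24, 37] (size 5, max 37) hi=[38, 40, 40, 49] (size 4, min 38) -> median=37
Step 10: insert 46 -> lo=[11, 15, 16, 24, 37] (size 5, max 37) hi=[38, 40, 40, 46, 49] (size 5, min 38) -> median=37.5
Step 11: insert 41 -> lo=[11, 15, 16, 24, 37, 38] (size 6, max 38) hi=[40, 40, 41, 46, 49] (size 5, min 40) -> median=38
Step 12: insert 18 -> lo=[11, 15, 16, 18, 24, 37] (size 6, max 37) hi=[38, 40, 40, 41, 46, 49] (size 6, min 38) -> median=37.5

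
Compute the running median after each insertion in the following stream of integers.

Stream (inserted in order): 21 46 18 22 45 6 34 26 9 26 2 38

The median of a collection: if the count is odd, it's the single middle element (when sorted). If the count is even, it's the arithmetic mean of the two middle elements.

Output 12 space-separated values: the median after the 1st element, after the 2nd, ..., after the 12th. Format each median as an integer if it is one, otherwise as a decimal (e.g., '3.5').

Step 1: insert 21 -> lo=[21] (size 1, max 21) hi=[] (size 0) -> median=21
Step 2: insert 46 -> lo=[21] (size 1, max 21) hi=[46] (size 1, min 46) -> median=33.5
Step 3: insert 18 -> lo=[18, 21] (size 2, max 21) hi=[46] (size 1, min 46) -> median=21
Step 4: insert 22 -> lo=[18, 21] (size 2, max 21) hi=[22, 46] (size 2, min 22) -> median=21.5
Step 5: insert 45 -> lo=[18, 21, 22] (size 3, max 22) hi=[45, 46] (size 2, min 45) -> median=22
Step 6: insert 6 -> lo=[6, 18, 21] (size 3, max 21) hi=[22, 45, 46] (size 3, min 22) -> median=21.5
Step 7: insert 34 -> lo=[6, 18, 21, 22] (size 4, max 22) hi=[34, 45, 46] (size 3, min 34) -> median=22
Step 8: insert 26 -> lo=[6, 18, 21, 22] (size 4, max 22) hi=[26, 34, 45, 46] (size 4, min 26) -> median=24
Step 9: insert 9 -> lo=[6, 9, 18, 21, 22] (size 5, max 22) hi=[26, 34, 45, 46] (size 4, min 26) -> median=22
Step 10: insert 26 -> lo=[6, 9, 18, 21, 22] (size 5, max 22) hi=[26, 26, 34, 45, 46] (size 5, min 26) -> median=24
Step 11: insert 2 -> lo=[2, 6, 9, 18, 21, 22] (size 6, max 22) hi=[26, 26, 34, 45, 46] (size 5, min 26) -> median=22
Step 12: insert 38 -> lo=[2, 6, 9, 18, 21, 22] (size 6, max 22) hi=[26, 26, 34, 38, 45, 46] (size 6, min 26) -> median=24

Answer: 21 33.5 21 21.5 22 21.5 22 24 22 24 22 24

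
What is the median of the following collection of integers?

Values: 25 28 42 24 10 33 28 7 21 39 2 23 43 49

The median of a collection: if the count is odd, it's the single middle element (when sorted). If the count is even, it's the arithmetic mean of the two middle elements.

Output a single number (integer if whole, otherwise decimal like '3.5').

Answer: 26.5

Derivation:
Step 1: insert 25 -> lo=[25] (size 1, max 25) hi=[] (size 0) -> median=25
Step 2: insert 28 -> lo=[25] (size 1, max 25) hi=[28] (size 1, min 28) -> median=26.5
Step 3: insert 42 -> lo=[25, 28] (size 2, max 28) hi=[42] (size 1, min 42) -> median=28
Step 4: insert 24 -> lo=[24, 25] (size 2, max 25) hi=[28, 42] (size 2, min 28) -> median=26.5
Step 5: insert 10 -> lo=[10, 24, 25] (size 3, max 25) hi=[28, 42] (size 2, min 28) -> median=25
Step 6: insert 33 -> lo=[10, 24, 25] (size 3, max 25) hi=[28, 33, 42] (size 3, min 28) -> median=26.5
Step 7: insert 28 -> lo=[10, 24, 25, 28] (size 4, max 28) hi=[28, 33, 42] (size 3, min 28) -> median=28
Step 8: insert 7 -> lo=[7, 10, 24, 25] (size 4, max 25) hi=[28, 28, 33, 42] (size 4, min 28) -> median=26.5
Step 9: insert 21 -> lo=[7, 10, 21, 24, 25] (size 5, max 25) hi=[28, 28, 33, 42] (size 4, min 28) -> median=25
Step 10: insert 39 -> lo=[7, 10, 21, 24, 25] (size 5, max 25) hi=[28, 28, 33, 39, 42] (size 5, min 28) -> median=26.5
Step 11: insert 2 -> lo=[2, 7, 10, 21, 24, 25] (size 6, max 25) hi=[28, 28, 33, 39, 42] (size 5, min 28) -> median=25
Step 12: insert 23 -> lo=[2, 7, 10, 21, 23, 24] (size 6, max 24) hi=[25, 28, 28, 33, 39, 42] (size 6, min 25) -> median=24.5
Step 13: insert 43 -> lo=[2, 7, 10, 21, 23, 24, 25] (size 7, max 25) hi=[28, 28, 33, 39, 42, 43] (size 6, min 28) -> median=25
Step 14: insert 49 -> lo=[2, 7, 10, 21, 23, 24, 25] (size 7, max 25) hi=[28, 28, 33, 39, 42, 43, 49] (size 7, min 28) -> median=26.5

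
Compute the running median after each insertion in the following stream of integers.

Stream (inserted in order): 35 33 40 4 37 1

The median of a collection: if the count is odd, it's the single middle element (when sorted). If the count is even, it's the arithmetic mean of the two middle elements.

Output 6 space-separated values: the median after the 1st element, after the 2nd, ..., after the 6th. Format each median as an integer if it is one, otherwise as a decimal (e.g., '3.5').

Step 1: insert 35 -> lo=[35] (size 1, max 35) hi=[] (size 0) -> median=35
Step 2: insert 33 -> lo=[33] (size 1, max 33) hi=[35] (size 1, min 35) -> median=34
Step 3: insert 40 -> lo=[33, 35] (size 2, max 35) hi=[40] (size 1, min 40) -> median=35
Step 4: insert 4 -> lo=[4, 33] (size 2, max 33) hi=[35, 40] (size 2, min 35) -> median=34
Step 5: insert 37 -> lo=[4, 33, 35] (size 3, max 35) hi=[37, 40] (size 2, min 37) -> median=35
Step 6: insert 1 -> lo=[1, 4, 33] (size 3, max 33) hi=[35, 37, 40] (size 3, min 35) -> median=34

Answer: 35 34 35 34 35 34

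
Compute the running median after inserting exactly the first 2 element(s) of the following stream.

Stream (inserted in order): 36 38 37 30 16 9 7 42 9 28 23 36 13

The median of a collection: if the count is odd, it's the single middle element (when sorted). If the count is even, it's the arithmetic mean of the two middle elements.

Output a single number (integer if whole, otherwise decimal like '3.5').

Answer: 37

Derivation:
Step 1: insert 36 -> lo=[36] (size 1, max 36) hi=[] (size 0) -> median=36
Step 2: insert 38 -> lo=[36] (size 1, max 36) hi=[38] (size 1, min 38) -> median=37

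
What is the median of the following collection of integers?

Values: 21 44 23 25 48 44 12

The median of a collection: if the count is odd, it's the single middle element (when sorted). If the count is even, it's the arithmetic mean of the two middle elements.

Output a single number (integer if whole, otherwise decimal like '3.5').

Step 1: insert 21 -> lo=[21] (size 1, max 21) hi=[] (size 0) -> median=21
Step 2: insert 44 -> lo=[21] (size 1, max 21) hi=[44] (size 1, min 44) -> median=32.5
Step 3: insert 23 -> lo=[21, 23] (size 2, max 23) hi=[44] (size 1, min 44) -> median=23
Step 4: insert 25 -> lo=[21, 23] (size 2, max 23) hi=[25, 44] (size 2, min 25) -> median=24
Step 5: insert 48 -> lo=[21, 23, 25] (size 3, max 25) hi=[44, 48] (size 2, min 44) -> median=25
Step 6: insert 44 -> lo=[21, 23, 25] (size 3, max 25) hi=[44, 44, 48] (size 3, min 44) -> median=34.5
Step 7: insert 12 -> lo=[12, 21, 23, 25] (size 4, max 25) hi=[44, 44, 48] (size 3, min 44) -> median=25

Answer: 25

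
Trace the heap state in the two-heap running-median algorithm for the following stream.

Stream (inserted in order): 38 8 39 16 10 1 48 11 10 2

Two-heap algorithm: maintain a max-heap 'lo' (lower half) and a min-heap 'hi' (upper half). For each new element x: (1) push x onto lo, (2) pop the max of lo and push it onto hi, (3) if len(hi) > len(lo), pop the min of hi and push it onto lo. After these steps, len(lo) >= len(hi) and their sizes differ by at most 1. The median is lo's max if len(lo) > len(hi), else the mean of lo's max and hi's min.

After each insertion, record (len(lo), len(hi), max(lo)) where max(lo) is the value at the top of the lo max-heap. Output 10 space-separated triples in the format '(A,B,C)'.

Answer: (1,0,38) (1,1,8) (2,1,38) (2,2,16) (3,2,16) (3,3,10) (4,3,16) (4,4,11) (5,4,11) (5,5,10)

Derivation:
Step 1: insert 38 -> lo=[38] hi=[] -> (len(lo)=1, len(hi)=0, max(lo)=38)
Step 2: insert 8 -> lo=[8] hi=[38] -> (len(lo)=1, len(hi)=1, max(lo)=8)
Step 3: insert 39 -> lo=[8, 38] hi=[39] -> (len(lo)=2, len(hi)=1, max(lo)=38)
Step 4: insert 16 -> lo=[8, 16] hi=[38, 39] -> (len(lo)=2, len(hi)=2, max(lo)=16)
Step 5: insert 10 -> lo=[8, 10, 16] hi=[38, 39] -> (len(lo)=3, len(hi)=2, max(lo)=16)
Step 6: insert 1 -> lo=[1, 8, 10] hi=[16, 38, 39] -> (len(lo)=3, len(hi)=3, max(lo)=10)
Step 7: insert 48 -> lo=[1, 8, 10, 16] hi=[38, 39, 48] -> (len(lo)=4, len(hi)=3, max(lo)=16)
Step 8: insert 11 -> lo=[1, 8, 10, 11] hi=[16, 38, 39, 48] -> (len(lo)=4, len(hi)=4, max(lo)=11)
Step 9: insert 10 -> lo=[1, 8, 10, 10, 11] hi=[16, 38, 39, 48] -> (len(lo)=5, len(hi)=4, max(lo)=11)
Step 10: insert 2 -> lo=[1, 2, 8, 10, 10] hi=[11, 16, 38, 39, 48] -> (len(lo)=5, len(hi)=5, max(lo)=10)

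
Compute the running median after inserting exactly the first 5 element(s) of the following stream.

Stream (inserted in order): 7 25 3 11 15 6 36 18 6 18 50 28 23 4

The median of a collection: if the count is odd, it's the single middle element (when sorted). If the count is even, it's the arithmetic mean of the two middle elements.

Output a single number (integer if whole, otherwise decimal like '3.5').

Answer: 11

Derivation:
Step 1: insert 7 -> lo=[7] (size 1, max 7) hi=[] (size 0) -> median=7
Step 2: insert 25 -> lo=[7] (size 1, max 7) hi=[25] (size 1, min 25) -> median=16
Step 3: insert 3 -> lo=[3, 7] (size 2, max 7) hi=[25] (size 1, min 25) -> median=7
Step 4: insert 11 -> lo=[3, 7] (size 2, max 7) hi=[11, 25] (size 2, min 11) -> median=9
Step 5: insert 15 -> lo=[3, 7, 11] (size 3, max 11) hi=[15, 25] (size 2, min 15) -> median=11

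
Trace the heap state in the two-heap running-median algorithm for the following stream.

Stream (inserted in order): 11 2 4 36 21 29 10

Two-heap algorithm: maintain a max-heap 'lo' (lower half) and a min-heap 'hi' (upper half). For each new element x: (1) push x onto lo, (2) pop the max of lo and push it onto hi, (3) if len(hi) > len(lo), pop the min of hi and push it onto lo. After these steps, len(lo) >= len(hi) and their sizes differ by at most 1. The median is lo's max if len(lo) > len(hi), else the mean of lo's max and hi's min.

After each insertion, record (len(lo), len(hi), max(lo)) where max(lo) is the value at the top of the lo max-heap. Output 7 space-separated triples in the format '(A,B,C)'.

Answer: (1,0,11) (1,1,2) (2,1,4) (2,2,4) (3,2,11) (3,3,11) (4,3,11)

Derivation:
Step 1: insert 11 -> lo=[11] hi=[] -> (len(lo)=1, len(hi)=0, max(lo)=11)
Step 2: insert 2 -> lo=[2] hi=[11] -> (len(lo)=1, len(hi)=1, max(lo)=2)
Step 3: insert 4 -> lo=[2, 4] hi=[11] -> (len(lo)=2, len(hi)=1, max(lo)=4)
Step 4: insert 36 -> lo=[2, 4] hi=[11, 36] -> (len(lo)=2, len(hi)=2, max(lo)=4)
Step 5: insert 21 -> lo=[2, 4, 11] hi=[21, 36] -> (len(lo)=3, len(hi)=2, max(lo)=11)
Step 6: insert 29 -> lo=[2, 4, 11] hi=[21, 29, 36] -> (len(lo)=3, len(hi)=3, max(lo)=11)
Step 7: insert 10 -> lo=[2, 4, 10, 11] hi=[21, 29, 36] -> (len(lo)=4, len(hi)=3, max(lo)=11)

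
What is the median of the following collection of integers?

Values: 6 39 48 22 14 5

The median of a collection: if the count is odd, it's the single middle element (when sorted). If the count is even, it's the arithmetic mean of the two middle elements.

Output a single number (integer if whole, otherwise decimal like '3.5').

Step 1: insert 6 -> lo=[6] (size 1, max 6) hi=[] (size 0) -> median=6
Step 2: insert 39 -> lo=[6] (size 1, max 6) hi=[39] (size 1, min 39) -> median=22.5
Step 3: insert 48 -> lo=[6, 39] (size 2, max 39) hi=[48] (size 1, min 48) -> median=39
Step 4: insert 22 -> lo=[6, 22] (size 2, max 22) hi=[39, 48] (size 2, min 39) -> median=30.5
Step 5: insert 14 -> lo=[6, 14, 22] (size 3, max 22) hi=[39, 48] (size 2, min 39) -> median=22
Step 6: insert 5 -> lo=[5, 6, 14] (size 3, max 14) hi=[22, 39, 48] (size 3, min 22) -> median=18

Answer: 18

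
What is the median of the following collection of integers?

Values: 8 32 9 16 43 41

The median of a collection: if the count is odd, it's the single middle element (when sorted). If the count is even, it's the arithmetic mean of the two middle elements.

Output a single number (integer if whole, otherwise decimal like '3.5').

Step 1: insert 8 -> lo=[8] (size 1, max 8) hi=[] (size 0) -> median=8
Step 2: insert 32 -> lo=[8] (size 1, max 8) hi=[32] (size 1, min 32) -> median=20
Step 3: insert 9 -> lo=[8, 9] (size 2, max 9) hi=[32] (size 1, min 32) -> median=9
Step 4: insert 16 -> lo=[8, 9] (size 2, max 9) hi=[16, 32] (size 2, min 16) -> median=12.5
Step 5: insert 43 -> lo=[8, 9, 16] (size 3, max 16) hi=[32, 43] (size 2, min 32) -> median=16
Step 6: insert 41 -> lo=[8, 9, 16] (size 3, max 16) hi=[32, 41, 43] (size 3, min 32) -> median=24

Answer: 24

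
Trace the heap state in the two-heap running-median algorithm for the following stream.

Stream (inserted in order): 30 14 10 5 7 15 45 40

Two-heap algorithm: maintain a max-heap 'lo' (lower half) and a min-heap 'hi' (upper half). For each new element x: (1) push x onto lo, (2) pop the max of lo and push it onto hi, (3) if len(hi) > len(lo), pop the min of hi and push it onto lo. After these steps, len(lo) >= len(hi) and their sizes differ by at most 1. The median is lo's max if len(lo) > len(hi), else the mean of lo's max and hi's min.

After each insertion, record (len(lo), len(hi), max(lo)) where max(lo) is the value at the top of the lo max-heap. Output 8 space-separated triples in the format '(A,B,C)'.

Step 1: insert 30 -> lo=[30] hi=[] -> (len(lo)=1, len(hi)=0, max(lo)=30)
Step 2: insert 14 -> lo=[14] hi=[30] -> (len(lo)=1, len(hi)=1, max(lo)=14)
Step 3: insert 10 -> lo=[10, 14] hi=[30] -> (len(lo)=2, len(hi)=1, max(lo)=14)
Step 4: insert 5 -> lo=[5, 10] hi=[14, 30] -> (len(lo)=2, len(hi)=2, max(lo)=10)
Step 5: insert 7 -> lo=[5, 7, 10] hi=[14, 30] -> (len(lo)=3, len(hi)=2, max(lo)=10)
Step 6: insert 15 -> lo=[5, 7, 10] hi=[14, 15, 30] -> (len(lo)=3, len(hi)=3, max(lo)=10)
Step 7: insert 45 -> lo=[5, 7, 10, 14] hi=[15, 30, 45] -> (len(lo)=4, len(hi)=3, max(lo)=14)
Step 8: insert 40 -> lo=[5, 7, 10, 14] hi=[15, 30, 40, 45] -> (len(lo)=4, len(hi)=4, max(lo)=14)

Answer: (1,0,30) (1,1,14) (2,1,14) (2,2,10) (3,2,10) (3,3,10) (4,3,14) (4,4,14)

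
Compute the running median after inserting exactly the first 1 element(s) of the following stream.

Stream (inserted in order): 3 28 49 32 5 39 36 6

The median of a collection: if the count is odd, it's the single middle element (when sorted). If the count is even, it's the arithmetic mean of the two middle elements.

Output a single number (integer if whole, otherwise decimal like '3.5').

Step 1: insert 3 -> lo=[3] (size 1, max 3) hi=[] (size 0) -> median=3

Answer: 3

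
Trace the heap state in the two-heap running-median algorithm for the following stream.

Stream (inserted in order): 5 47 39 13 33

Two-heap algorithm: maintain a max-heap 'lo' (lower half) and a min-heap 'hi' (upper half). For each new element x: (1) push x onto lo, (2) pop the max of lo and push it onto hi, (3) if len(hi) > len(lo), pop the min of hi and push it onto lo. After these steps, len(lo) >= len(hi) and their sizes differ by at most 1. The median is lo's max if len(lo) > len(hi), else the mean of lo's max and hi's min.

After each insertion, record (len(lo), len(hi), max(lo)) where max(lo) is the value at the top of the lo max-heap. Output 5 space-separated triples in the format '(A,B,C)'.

Answer: (1,0,5) (1,1,5) (2,1,39) (2,2,13) (3,2,33)

Derivation:
Step 1: insert 5 -> lo=[5] hi=[] -> (len(lo)=1, len(hi)=0, max(lo)=5)
Step 2: insert 47 -> lo=[5] hi=[47] -> (len(lo)=1, len(hi)=1, max(lo)=5)
Step 3: insert 39 -> lo=[5, 39] hi=[47] -> (len(lo)=2, len(hi)=1, max(lo)=39)
Step 4: insert 13 -> lo=[5, 13] hi=[39, 47] -> (len(lo)=2, len(hi)=2, max(lo)=13)
Step 5: insert 33 -> lo=[5, 13, 33] hi=[39, 47] -> (len(lo)=3, len(hi)=2, max(lo)=33)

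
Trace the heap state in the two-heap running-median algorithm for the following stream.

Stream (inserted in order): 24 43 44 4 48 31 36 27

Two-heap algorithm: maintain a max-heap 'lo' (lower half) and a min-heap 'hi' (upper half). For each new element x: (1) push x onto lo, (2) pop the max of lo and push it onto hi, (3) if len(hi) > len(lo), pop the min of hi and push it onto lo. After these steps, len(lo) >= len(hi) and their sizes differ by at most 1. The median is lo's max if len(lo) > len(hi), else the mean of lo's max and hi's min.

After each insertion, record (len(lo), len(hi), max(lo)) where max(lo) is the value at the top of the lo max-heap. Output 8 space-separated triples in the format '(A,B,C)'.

Answer: (1,0,24) (1,1,24) (2,1,43) (2,2,24) (3,2,43) (3,3,31) (4,3,36) (4,4,31)

Derivation:
Step 1: insert 24 -> lo=[24] hi=[] -> (len(lo)=1, len(hi)=0, max(lo)=24)
Step 2: insert 43 -> lo=[24] hi=[43] -> (len(lo)=1, len(hi)=1, max(lo)=24)
Step 3: insert 44 -> lo=[24, 43] hi=[44] -> (len(lo)=2, len(hi)=1, max(lo)=43)
Step 4: insert 4 -> lo=[4, 24] hi=[43, 44] -> (len(lo)=2, len(hi)=2, max(lo)=24)
Step 5: insert 48 -> lo=[4, 24, 43] hi=[44, 48] -> (len(lo)=3, len(hi)=2, max(lo)=43)
Step 6: insert 31 -> lo=[4, 24, 31] hi=[43, 44, 48] -> (len(lo)=3, len(hi)=3, max(lo)=31)
Step 7: insert 36 -> lo=[4, 24, 31, 36] hi=[43, 44, 48] -> (len(lo)=4, len(hi)=3, max(lo)=36)
Step 8: insert 27 -> lo=[4, 24, 27, 31] hi=[36, 43, 44, 48] -> (len(lo)=4, len(hi)=4, max(lo)=31)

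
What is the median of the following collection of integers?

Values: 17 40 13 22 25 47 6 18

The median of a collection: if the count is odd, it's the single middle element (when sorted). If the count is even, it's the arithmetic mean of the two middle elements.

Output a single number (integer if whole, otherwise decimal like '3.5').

Answer: 20

Derivation:
Step 1: insert 17 -> lo=[17] (size 1, max 17) hi=[] (size 0) -> median=17
Step 2: insert 40 -> lo=[17] (size 1, max 17) hi=[40] (size 1, min 40) -> median=28.5
Step 3: insert 13 -> lo=[13, 17] (size 2, max 17) hi=[40] (size 1, min 40) -> median=17
Step 4: insert 22 -> lo=[13, 17] (size 2, max 17) hi=[22, 40] (size 2, min 22) -> median=19.5
Step 5: insert 25 -> lo=[13, 17, 22] (size 3, max 22) hi=[25, 40] (size 2, min 25) -> median=22
Step 6: insert 47 -> lo=[13, 17, 22] (size 3, max 22) hi=[25, 40, 47] (size 3, min 25) -> median=23.5
Step 7: insert 6 -> lo=[6, 13, 17, 22] (size 4, max 22) hi=[25, 40, 47] (size 3, min 25) -> median=22
Step 8: insert 18 -> lo=[6, 13, 17, 18] (size 4, max 18) hi=[22, 25, 40, 47] (size 4, min 22) -> median=20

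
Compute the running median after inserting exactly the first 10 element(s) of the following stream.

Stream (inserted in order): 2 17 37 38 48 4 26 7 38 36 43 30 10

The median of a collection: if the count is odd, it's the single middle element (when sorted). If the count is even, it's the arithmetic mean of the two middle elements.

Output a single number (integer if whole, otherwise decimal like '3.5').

Step 1: insert 2 -> lo=[2] (size 1, max 2) hi=[] (size 0) -> median=2
Step 2: insert 17 -> lo=[2] (size 1, max 2) hi=[17] (size 1, min 17) -> median=9.5
Step 3: insert 37 -> lo=[2, 17] (size 2, max 17) hi=[37] (size 1, min 37) -> median=17
Step 4: insert 38 -> lo=[2, 17] (size 2, max 17) hi=[37, 38] (size 2, min 37) -> median=27
Step 5: insert 48 -> lo=[2, 17, 37] (size 3, max 37) hi=[38, 48] (size 2, min 38) -> median=37
Step 6: insert 4 -> lo=[2, 4, 17] (size 3, max 17) hi=[37, 38, 48] (size 3, min 37) -> median=27
Step 7: insert 26 -> lo=[2, 4, 17, 26] (size 4, max 26) hi=[37, 38, 48] (size 3, min 37) -> median=26
Step 8: insert 7 -> lo=[2, 4, 7, 17] (size 4, max 17) hi=[26, 37, 38, 48] (size 4, min 26) -> median=21.5
Step 9: insert 38 -> lo=[2, 4, 7, 17, 26] (size 5, max 26) hi=[37, 38, 38, 48] (size 4, min 37) -> median=26
Step 10: insert 36 -> lo=[2, 4, 7, 17, 26] (size 5, max 26) hi=[36, 37, 38, 38, 48] (size 5, min 36) -> median=31

Answer: 31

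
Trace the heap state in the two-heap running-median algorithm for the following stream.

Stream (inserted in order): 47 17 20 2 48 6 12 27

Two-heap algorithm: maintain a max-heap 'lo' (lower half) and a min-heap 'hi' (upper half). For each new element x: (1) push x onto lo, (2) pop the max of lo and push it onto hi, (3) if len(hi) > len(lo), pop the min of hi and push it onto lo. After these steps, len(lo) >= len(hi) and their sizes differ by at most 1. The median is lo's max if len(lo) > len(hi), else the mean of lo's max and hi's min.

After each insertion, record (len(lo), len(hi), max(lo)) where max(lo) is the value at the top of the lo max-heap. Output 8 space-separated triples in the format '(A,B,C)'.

Step 1: insert 47 -> lo=[47] hi=[] -> (len(lo)=1, len(hi)=0, max(lo)=47)
Step 2: insert 17 -> lo=[17] hi=[47] -> (len(lo)=1, len(hi)=1, max(lo)=17)
Step 3: insert 20 -> lo=[17, 20] hi=[47] -> (len(lo)=2, len(hi)=1, max(lo)=20)
Step 4: insert 2 -> lo=[2, 17] hi=[20, 47] -> (len(lo)=2, len(hi)=2, max(lo)=17)
Step 5: insert 48 -> lo=[2, 17, 20] hi=[47, 48] -> (len(lo)=3, len(hi)=2, max(lo)=20)
Step 6: insert 6 -> lo=[2, 6, 17] hi=[20, 47, 48] -> (len(lo)=3, len(hi)=3, max(lo)=17)
Step 7: insert 12 -> lo=[2, 6, 12, 17] hi=[20, 47, 48] -> (len(lo)=4, len(hi)=3, max(lo)=17)
Step 8: insert 27 -> lo=[2, 6, 12, 17] hi=[20, 27, 47, 48] -> (len(lo)=4, len(hi)=4, max(lo)=17)

Answer: (1,0,47) (1,1,17) (2,1,20) (2,2,17) (3,2,20) (3,3,17) (4,3,17) (4,4,17)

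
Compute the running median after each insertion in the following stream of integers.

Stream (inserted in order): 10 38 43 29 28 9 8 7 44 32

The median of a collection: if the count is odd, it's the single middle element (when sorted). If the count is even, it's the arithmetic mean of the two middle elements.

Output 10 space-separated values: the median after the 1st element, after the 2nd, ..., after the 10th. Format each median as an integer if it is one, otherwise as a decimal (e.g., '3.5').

Answer: 10 24 38 33.5 29 28.5 28 19 28 28.5

Derivation:
Step 1: insert 10 -> lo=[10] (size 1, max 10) hi=[] (size 0) -> median=10
Step 2: insert 38 -> lo=[10] (size 1, max 10) hi=[38] (size 1, min 38) -> median=24
Step 3: insert 43 -> lo=[10, 38] (size 2, max 38) hi=[43] (size 1, min 43) -> median=38
Step 4: insert 29 -> lo=[10, 29] (size 2, max 29) hi=[38, 43] (size 2, min 38) -> median=33.5
Step 5: insert 28 -> lo=[10, 28, 29] (size 3, max 29) hi=[38, 43] (size 2, min 38) -> median=29
Step 6: insert 9 -> lo=[9, 10, 28] (size 3, max 28) hi=[29, 38, 43] (size 3, min 29) -> median=28.5
Step 7: insert 8 -> lo=[8, 9, 10, 28] (size 4, max 28) hi=[29, 38, 43] (size 3, min 29) -> median=28
Step 8: insert 7 -> lo=[7, 8, 9, 10] (size 4, max 10) hi=[28, 29, 38, 43] (size 4, min 28) -> median=19
Step 9: insert 44 -> lo=[7, 8, 9, 10, 28] (size 5, max 28) hi=[29, 38, 43, 44] (size 4, min 29) -> median=28
Step 10: insert 32 -> lo=[7, 8, 9, 10, 28] (size 5, max 28) hi=[29, 32, 38, 43, 44] (size 5, min 29) -> median=28.5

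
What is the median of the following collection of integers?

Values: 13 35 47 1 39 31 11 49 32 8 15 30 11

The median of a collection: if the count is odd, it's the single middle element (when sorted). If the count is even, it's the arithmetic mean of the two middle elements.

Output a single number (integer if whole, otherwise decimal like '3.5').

Answer: 30

Derivation:
Step 1: insert 13 -> lo=[13] (size 1, max 13) hi=[] (size 0) -> median=13
Step 2: insert 35 -> lo=[13] (size 1, max 13) hi=[35] (size 1, min 35) -> median=24
Step 3: insert 47 -> lo=[13, 35] (size 2, max 35) hi=[47] (size 1, min 47) -> median=35
Step 4: insert 1 -> lo=[1, 13] (size 2, max 13) hi=[35, 47] (size 2, min 35) -> median=24
Step 5: insert 39 -> lo=[1, 13, 35] (size 3, max 35) hi=[39, 47] (size 2, min 39) -> median=35
Step 6: insert 31 -> lo=[1, 13, 31] (size 3, max 31) hi=[35, 39, 47] (size 3, min 35) -> median=33
Step 7: insert 11 -> lo=[1, 11, 13, 31] (size 4, max 31) hi=[35, 39, 47] (size 3, min 35) -> median=31
Step 8: insert 49 -> lo=[1, 11, 13, 31] (size 4, max 31) hi=[35, 39, 47, 49] (size 4, min 35) -> median=33
Step 9: insert 32 -> lo=[1, 11, 13, 31, 32] (size 5, max 32) hi=[35, 39, 47, 49] (size 4, min 35) -> median=32
Step 10: insert 8 -> lo=[1, 8, 11, 13, 31] (size 5, max 31) hi=[32, 35, 39, 47, 49] (size 5, min 32) -> median=31.5
Step 11: insert 15 -> lo=[1, 8, 11, 13, 15, 31] (size 6, max 31) hi=[32, 35, 39, 47, 49] (size 5, min 32) -> median=31
Step 12: insert 30 -> lo=[1, 8, 11, 13, 15, 30] (size 6, max 30) hi=[31, 32, 35, 39, 47, 49] (size 6, min 31) -> median=30.5
Step 13: insert 11 -> lo=[1, 8, 11, 11, 13, 15, 30] (size 7, max 30) hi=[31, 32, 35, 39, 47, 49] (size 6, min 31) -> median=30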